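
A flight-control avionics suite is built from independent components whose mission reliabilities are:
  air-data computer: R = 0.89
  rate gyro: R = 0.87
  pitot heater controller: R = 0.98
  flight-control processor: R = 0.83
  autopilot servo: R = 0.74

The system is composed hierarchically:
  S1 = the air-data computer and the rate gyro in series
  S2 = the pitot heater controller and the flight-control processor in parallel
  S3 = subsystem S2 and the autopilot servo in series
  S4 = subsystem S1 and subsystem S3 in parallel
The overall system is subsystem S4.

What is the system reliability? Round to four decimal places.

Series (air-data computer and rate gyro): 0.890000 × 0.870000 = 0.774300
Parallel (pitot heater controller and flight-control processor): 1 − (1 − 0.980000)(1 − 0.830000) = 0.996600
Series ([0.996600] and autopilot servo): 0.996600 × 0.740000 = 0.737484
Parallel ([0.774300] and [0.737484]): 1 − (1 − 0.774300)(1 − 0.737484) = 0.9408

0.9408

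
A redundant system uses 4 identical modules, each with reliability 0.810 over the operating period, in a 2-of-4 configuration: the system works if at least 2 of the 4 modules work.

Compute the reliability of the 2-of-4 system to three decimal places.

R = Σ_{i=2}^{4} C(4,i) p^i (1−p)^{4−i} with p = 0.810
C(4,2)·0.810^2·0.190^2 = 0.14211
C(4,3)·0.810^3·0.190^1 = 0.40390
C(4,4)·0.810^4·0.190^0 = 0.43047
Sum = 0.976

0.976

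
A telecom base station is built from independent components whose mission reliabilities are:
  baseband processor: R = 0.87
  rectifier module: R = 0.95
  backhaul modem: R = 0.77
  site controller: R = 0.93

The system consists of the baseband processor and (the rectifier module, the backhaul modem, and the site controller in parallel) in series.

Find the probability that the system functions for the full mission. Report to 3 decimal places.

0.869

Parallel (rectifier module, backhaul modem, and site controller): 1 − (1 − 0.95000)(1 − 0.77000)(1 − 0.93000) = 0.99920
Series (baseband processor and [0.99920]): 0.87000 × 0.99920 = 0.869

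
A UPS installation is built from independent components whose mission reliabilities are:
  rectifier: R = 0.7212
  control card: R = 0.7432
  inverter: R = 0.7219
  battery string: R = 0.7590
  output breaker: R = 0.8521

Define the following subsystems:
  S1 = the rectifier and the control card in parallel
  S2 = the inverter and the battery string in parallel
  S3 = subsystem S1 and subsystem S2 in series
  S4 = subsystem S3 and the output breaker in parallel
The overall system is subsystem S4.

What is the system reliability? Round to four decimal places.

0.9802

Parallel (rectifier and control card): 1 − (1 − 0.721200)(1 − 0.743200) = 0.928404
Parallel (inverter and battery string): 1 − (1 − 0.721900)(1 − 0.759000) = 0.932978
Series ([0.928404] and [0.932978]): 0.928404 × 0.932978 = 0.866181
Parallel ([0.866181] and output breaker): 1 − (1 − 0.866181)(1 − 0.852100) = 0.9802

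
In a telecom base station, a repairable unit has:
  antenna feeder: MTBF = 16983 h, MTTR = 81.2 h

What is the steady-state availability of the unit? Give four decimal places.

A(antenna feeder) = MTBF/(MTBF+MTTR) = 16983/(16983+81.2) = 0.9952

0.9952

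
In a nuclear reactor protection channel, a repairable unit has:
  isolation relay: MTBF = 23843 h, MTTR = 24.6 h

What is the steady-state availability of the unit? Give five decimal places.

A(isolation relay) = MTBF/(MTBF+MTTR) = 23843/(23843+24.6) = 0.99897

0.99897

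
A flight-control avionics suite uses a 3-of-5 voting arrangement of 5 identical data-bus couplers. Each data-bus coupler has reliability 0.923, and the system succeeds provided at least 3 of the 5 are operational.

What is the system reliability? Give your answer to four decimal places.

R = Σ_{i=3}^{5} C(5,i) p^i (1−p)^{5−i} with p = 0.923
C(5,3)·0.923^3·0.077^2 = 0.046622
C(5,4)·0.923^4·0.077^1 = 0.279426
C(5,5)·0.923^5·0.077^0 = 0.669898
Sum = 0.9959

0.9959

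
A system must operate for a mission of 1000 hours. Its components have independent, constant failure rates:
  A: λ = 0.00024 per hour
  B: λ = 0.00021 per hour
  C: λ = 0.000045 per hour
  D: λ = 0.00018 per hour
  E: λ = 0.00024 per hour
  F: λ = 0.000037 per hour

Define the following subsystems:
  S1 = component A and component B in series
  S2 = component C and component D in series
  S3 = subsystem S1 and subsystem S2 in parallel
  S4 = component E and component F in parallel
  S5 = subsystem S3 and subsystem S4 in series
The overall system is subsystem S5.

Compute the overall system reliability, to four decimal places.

0.9198

R(A) = exp(−0.00024 × 1000) = 0.786628
R(B) = exp(−0.00021 × 1000) = 0.810584
R(C) = exp(−0.000045 × 1000) = 0.955997
R(D) = exp(−0.00018 × 1000) = 0.835270
R(E) = exp(−0.00024 × 1000) = 0.786628
R(F) = exp(−0.000037 × 1000) = 0.963676
Series (A and B): 0.786628 × 0.810584 = 0.637628
Series (C and D): 0.955997 × 0.835270 = 0.798516
Parallel ([0.637628] and [0.798516]): 1 − (1 − 0.637628)(1 − 0.798516) = 0.926988
Parallel (E and F): 1 − (1 − 0.786628)(1 − 0.963676) = 0.992249
Series ([0.926988] and [0.992249]): 0.926988 × 0.992249 = 0.9198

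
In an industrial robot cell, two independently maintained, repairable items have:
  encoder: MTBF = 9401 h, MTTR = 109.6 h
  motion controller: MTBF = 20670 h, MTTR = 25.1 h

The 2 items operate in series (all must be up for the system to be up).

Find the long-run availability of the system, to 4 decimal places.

A(encoder) = MTBF/(MTBF+MTTR) = 9401/(9401+109.6) = 0.988476
A(motion controller) = MTBF/(MTBF+MTTR) = 20670/(20670+25.1) = 0.998787
Series availability: 0.988476 × 0.998787 = 0.9873

0.9873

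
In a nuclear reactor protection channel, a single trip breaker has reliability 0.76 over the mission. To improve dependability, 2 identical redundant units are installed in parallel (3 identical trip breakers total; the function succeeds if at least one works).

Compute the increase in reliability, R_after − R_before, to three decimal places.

0.226

R_before = 0.76
R_after = 1 − (1 − 0.76)^3 = 0.986
ΔR = 0.986 − 0.76 = 0.226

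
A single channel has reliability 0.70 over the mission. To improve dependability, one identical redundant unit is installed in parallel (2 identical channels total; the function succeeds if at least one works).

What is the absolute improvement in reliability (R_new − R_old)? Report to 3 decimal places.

0.210

R_before = 0.70
R_after = 1 − (1 − 0.70)^2 = 0.910
ΔR = 0.910 − 0.70 = 0.210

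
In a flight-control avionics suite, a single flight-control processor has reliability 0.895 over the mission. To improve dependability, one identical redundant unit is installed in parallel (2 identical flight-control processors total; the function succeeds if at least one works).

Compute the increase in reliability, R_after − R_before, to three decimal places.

R_before = 0.895
R_after = 1 − (1 − 0.895)^2 = 0.989
ΔR = 0.989 − 0.895 = 0.094

0.094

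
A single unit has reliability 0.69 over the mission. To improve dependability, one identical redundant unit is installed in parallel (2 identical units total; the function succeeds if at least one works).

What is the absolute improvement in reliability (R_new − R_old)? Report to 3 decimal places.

R_before = 0.69
R_after = 1 − (1 − 0.69)^2 = 0.904
ΔR = 0.904 − 0.69 = 0.214

0.214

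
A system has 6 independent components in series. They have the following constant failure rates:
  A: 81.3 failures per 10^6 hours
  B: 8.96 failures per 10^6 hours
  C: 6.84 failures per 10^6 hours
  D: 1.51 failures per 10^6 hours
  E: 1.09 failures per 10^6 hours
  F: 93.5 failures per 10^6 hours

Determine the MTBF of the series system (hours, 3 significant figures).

Series of exponential components: λ_sys = Σ λ_i
λ_sys = 0.0000813 + 0.00000896 + 0.00000684 + 0.00000151 + 0.00000109 + 0.0000935 = 1.9320e-04 /h
MTBF = 1 / λ_sys = 5180 h

5180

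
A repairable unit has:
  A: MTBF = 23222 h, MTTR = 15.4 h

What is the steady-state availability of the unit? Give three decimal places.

A(A) = MTBF/(MTBF+MTTR) = 23222/(23222+15.4) = 0.999

0.999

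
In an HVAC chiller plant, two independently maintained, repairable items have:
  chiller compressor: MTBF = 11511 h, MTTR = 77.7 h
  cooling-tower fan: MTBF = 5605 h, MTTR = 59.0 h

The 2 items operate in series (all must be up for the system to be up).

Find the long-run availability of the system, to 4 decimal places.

A(chiller compressor) = MTBF/(MTBF+MTTR) = 11511/(11511+77.7) = 0.993295
A(cooling-tower fan) = MTBF/(MTBF+MTTR) = 5605/(5605+59.0) = 0.989583
Series availability: 0.993295 × 0.989583 = 0.9829

0.9829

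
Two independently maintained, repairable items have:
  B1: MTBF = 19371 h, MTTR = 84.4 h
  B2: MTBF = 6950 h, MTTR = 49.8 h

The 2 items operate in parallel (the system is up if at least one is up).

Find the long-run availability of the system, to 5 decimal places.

A(B1) = MTBF/(MTBF+MTTR) = 19371/(19371+84.4) = 0.995662
A(B2) = MTBF/(MTBF+MTTR) = 6950/(6950+49.8) = 0.992886
Parallel availability: 1 − (1 − 0.995662)(1 − 0.992886) = 0.99997

0.99997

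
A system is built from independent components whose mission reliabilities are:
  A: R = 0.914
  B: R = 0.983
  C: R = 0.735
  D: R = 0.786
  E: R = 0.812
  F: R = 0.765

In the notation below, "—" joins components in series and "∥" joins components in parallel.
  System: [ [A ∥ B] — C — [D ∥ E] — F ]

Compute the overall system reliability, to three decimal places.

Parallel (A and B): 1 − (1 − 0.91400)(1 − 0.98300) = 0.99854
Parallel (D and E): 1 − (1 − 0.78600)(1 − 0.81200) = 0.95977
Series ([0.99854], C, [0.95977], and F): 0.99854 × 0.73500 × 0.95977 × 0.76500 = 0.539

0.539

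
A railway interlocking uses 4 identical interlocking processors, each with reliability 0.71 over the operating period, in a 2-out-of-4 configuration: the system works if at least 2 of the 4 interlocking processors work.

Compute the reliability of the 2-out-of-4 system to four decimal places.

R = Σ_{i=2}^{4} C(4,i) p^i (1−p)^{4−i} with p = 0.71
C(4,2)·0.71^2·0.29^2 = 0.254369
C(4,3)·0.71^3·0.29^1 = 0.415177
C(4,4)·0.71^4·0.29^0 = 0.254117
Sum = 0.9237

0.9237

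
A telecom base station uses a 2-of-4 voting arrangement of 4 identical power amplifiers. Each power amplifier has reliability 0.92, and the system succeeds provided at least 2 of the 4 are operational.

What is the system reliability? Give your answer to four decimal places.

0.9981

R = Σ_{i=2}^{4} C(4,i) p^i (1−p)^{4−i} with p = 0.92
C(4,2)·0.92^2·0.08^2 = 0.032502
C(4,3)·0.92^3·0.08^1 = 0.249180
C(4,4)·0.92^4·0.08^0 = 0.716393
Sum = 0.9981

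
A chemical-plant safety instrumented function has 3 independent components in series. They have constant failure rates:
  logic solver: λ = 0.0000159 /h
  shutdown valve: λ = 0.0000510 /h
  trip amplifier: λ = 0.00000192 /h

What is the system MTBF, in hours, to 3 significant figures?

14500

Series of exponential components: λ_sys = Σ λ_i
λ_sys = 0.0000159 + 0.0000510 + 0.00000192 = 6.8820e-05 /h
MTBF = 1 / λ_sys = 14500 h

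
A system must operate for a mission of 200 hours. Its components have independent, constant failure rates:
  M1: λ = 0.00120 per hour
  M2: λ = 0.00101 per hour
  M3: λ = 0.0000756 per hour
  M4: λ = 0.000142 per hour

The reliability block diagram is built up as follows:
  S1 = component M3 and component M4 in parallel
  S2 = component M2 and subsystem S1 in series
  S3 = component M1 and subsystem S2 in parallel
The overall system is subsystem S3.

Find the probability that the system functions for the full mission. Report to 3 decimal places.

0.961

R(M1) = exp(−0.00120 × 200) = 0.78663
R(M2) = exp(−0.00101 × 200) = 0.81709
R(M3) = exp(−0.0000756 × 200) = 0.98499
R(M4) = exp(−0.000142 × 200) = 0.97200
Parallel (M3 and M4): 1 − (1 − 0.98499)(1 − 0.97200) = 0.99958
Series (M2 and [0.99958]): 0.81709 × 0.99958 = 0.81675
Parallel (M1 and [0.81675]): 1 − (1 − 0.78663)(1 − 0.81675) = 0.961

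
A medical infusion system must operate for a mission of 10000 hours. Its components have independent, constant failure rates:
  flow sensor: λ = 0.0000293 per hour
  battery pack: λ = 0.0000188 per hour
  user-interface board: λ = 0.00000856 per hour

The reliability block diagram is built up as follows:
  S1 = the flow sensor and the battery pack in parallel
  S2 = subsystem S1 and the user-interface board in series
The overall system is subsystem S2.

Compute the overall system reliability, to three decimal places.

0.878

R(flow sensor) = exp(−0.0000293 × 10000) = 0.74602
R(battery pack) = exp(−0.0000188 × 10000) = 0.82861
R(user-interface board) = exp(−0.00000856 × 10000) = 0.91796
Parallel (flow sensor and battery pack): 1 − (1 − 0.74602)(1 − 0.82861) = 0.95647
Series ([0.95647] and user-interface board): 0.95647 × 0.91796 = 0.878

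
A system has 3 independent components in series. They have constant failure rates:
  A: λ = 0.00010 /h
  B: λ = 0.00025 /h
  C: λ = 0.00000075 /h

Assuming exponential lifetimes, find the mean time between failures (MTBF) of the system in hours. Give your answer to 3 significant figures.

2850

Series of exponential components: λ_sys = Σ λ_i
λ_sys = 0.00010 + 0.00025 + 0.00000075 = 3.5075e-04 /h
MTBF = 1 / λ_sys = 2850 h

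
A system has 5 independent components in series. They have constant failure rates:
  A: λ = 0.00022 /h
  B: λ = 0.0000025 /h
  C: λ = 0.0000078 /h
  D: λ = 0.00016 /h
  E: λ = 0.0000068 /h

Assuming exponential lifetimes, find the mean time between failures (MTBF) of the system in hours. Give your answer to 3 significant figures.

Series of exponential components: λ_sys = Σ λ_i
λ_sys = 0.00022 + 0.0000025 + 0.0000078 + 0.00016 + 0.0000068 = 3.9710e-04 /h
MTBF = 1 / λ_sys = 2520 h

2520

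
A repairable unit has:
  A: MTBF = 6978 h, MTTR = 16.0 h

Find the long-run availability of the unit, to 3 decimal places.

0.998

A(A) = MTBF/(MTBF+MTTR) = 6978/(6978+16.0) = 0.998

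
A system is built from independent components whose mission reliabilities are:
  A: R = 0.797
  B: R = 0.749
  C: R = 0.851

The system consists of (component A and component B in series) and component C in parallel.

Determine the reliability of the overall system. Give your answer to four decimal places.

0.9399

Series (A and B): 0.797000 × 0.749000 = 0.596953
Parallel ([0.596953] and C): 1 − (1 − 0.596953)(1 − 0.851000) = 0.9399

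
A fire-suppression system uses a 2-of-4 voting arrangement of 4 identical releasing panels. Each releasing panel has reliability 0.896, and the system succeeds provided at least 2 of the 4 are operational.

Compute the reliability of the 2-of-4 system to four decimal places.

R = Σ_{i=2}^{4} C(4,i) p^i (1−p)^{4−i} with p = 0.896
C(4,2)·0.896^2·0.104^2 = 0.052100
C(4,3)·0.896^3·0.104^1 = 0.299238
C(4,4)·0.896^4·0.104^0 = 0.644514
Sum = 0.9959

0.9959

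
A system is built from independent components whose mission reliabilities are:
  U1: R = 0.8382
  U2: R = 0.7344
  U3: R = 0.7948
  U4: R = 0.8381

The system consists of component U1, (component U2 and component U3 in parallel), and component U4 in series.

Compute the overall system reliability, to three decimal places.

Parallel (U2 and U3): 1 − (1 − 0.73440)(1 − 0.79480) = 0.94550
Series (U1, [0.94550], and U4): 0.83820 × 0.94550 × 0.83810 = 0.664

0.664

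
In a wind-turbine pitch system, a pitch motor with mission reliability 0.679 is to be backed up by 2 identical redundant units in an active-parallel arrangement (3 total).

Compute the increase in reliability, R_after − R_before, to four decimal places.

R_before = 0.679
R_after = 1 − (1 − 0.679)^3 = 0.9669
ΔR = 0.9669 − 0.679 = 0.2879

0.2879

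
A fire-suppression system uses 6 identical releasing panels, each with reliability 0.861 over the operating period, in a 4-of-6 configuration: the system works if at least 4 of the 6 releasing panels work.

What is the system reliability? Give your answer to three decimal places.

0.961

R = Σ_{i=4}^{6} C(6,i) p^i (1−p)^{6−i} with p = 0.861
C(6,4)·0.861^4·0.139^2 = 0.15927
C(6,5)·0.861^5·0.139^1 = 0.39462
C(6,6)·0.861^6·0.139^0 = 0.40740
Sum = 0.961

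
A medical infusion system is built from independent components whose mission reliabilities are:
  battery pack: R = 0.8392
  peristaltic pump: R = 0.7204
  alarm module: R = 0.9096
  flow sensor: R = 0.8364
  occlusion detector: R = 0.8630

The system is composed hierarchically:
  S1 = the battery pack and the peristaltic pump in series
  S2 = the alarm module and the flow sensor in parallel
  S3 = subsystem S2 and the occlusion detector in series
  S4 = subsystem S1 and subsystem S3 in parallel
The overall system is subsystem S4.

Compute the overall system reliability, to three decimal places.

0.941

Series (battery pack and peristaltic pump): 0.83920 × 0.72040 = 0.60456
Parallel (alarm module and flow sensor): 1 − (1 − 0.90960)(1 − 0.83640) = 0.98521
Series ([0.98521] and occlusion detector): 0.98521 × 0.86300 = 0.85024
Parallel ([0.60456] and [0.85024]): 1 − (1 − 0.60456)(1 − 0.85024) = 0.941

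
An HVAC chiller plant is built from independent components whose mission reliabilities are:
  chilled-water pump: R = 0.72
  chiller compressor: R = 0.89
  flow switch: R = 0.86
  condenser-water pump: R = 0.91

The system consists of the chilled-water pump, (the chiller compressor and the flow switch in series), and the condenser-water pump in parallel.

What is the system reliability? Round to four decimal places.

Series (chiller compressor and flow switch): 0.890000 × 0.860000 = 0.765400
Parallel (chilled-water pump, [0.765400], and condenser-water pump): 1 − (1 − 0.720000)(1 − 0.765400)(1 − 0.910000) = 0.9941

0.9941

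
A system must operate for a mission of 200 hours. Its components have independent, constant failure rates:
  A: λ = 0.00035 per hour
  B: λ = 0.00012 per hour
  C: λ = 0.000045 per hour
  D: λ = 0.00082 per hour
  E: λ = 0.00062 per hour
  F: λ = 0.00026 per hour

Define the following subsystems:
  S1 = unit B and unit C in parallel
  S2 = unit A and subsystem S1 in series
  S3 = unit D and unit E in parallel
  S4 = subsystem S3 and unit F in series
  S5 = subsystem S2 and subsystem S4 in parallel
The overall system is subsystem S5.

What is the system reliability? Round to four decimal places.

R(A) = exp(−0.00035 × 200) = 0.932394
R(B) = exp(−0.00012 × 200) = 0.976286
R(C) = exp(−0.000045 × 200) = 0.991040
R(D) = exp(−0.00082 × 200) = 0.848742
R(E) = exp(−0.00062 × 200) = 0.883380
R(F) = exp(−0.00026 × 200) = 0.949329
Parallel (B and C): 1 − (1 − 0.976286)(1 − 0.991040) = 0.999788
Series (A and [0.999788]): 0.932394 × 0.999788 = 0.932196
Parallel (D and E): 1 − (1 − 0.848742)(1 − 0.883380) = 0.982360
Series ([0.982360] and F): 0.982360 × 0.949329 = 0.932583
Parallel ([0.932196] and [0.932583]): 1 − (1 − 0.932196)(1 − 0.932583) = 0.9954

0.9954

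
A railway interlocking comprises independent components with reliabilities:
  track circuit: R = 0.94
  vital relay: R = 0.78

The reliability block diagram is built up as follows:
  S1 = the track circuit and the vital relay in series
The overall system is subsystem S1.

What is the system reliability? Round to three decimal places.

Series (track circuit and vital relay): 0.94000 × 0.78000 = 0.733

0.733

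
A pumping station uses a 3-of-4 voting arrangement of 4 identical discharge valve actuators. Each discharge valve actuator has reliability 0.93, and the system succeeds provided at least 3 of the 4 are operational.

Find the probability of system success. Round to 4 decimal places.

R = Σ_{i=3}^{4} C(4,i) p^i (1−p)^{4−i} with p = 0.93
C(4,3)·0.93^3·0.07^1 = 0.225220
C(4,4)·0.93^4·0.07^0 = 0.748052
Sum = 0.9733

0.9733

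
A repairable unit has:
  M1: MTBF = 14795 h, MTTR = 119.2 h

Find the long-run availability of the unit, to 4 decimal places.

0.9920

A(M1) = MTBF/(MTBF+MTTR) = 14795/(14795+119.2) = 0.9920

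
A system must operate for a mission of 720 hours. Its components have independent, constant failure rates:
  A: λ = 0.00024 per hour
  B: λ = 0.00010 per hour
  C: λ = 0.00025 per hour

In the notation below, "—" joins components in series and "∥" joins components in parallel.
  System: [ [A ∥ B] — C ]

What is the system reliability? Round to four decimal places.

0.8261

R(A) = exp(−0.00024 × 720) = 0.841306
R(B) = exp(−0.00010 × 720) = 0.930531
R(C) = exp(−0.00025 × 720) = 0.835270
Parallel (A and B): 1 − (1 − 0.841306)(1 − 0.930531) = 0.988976
Series ([0.988976] and C): 0.988976 × 0.835270 = 0.8261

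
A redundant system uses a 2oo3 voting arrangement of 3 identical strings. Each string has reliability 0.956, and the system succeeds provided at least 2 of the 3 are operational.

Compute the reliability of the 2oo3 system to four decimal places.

0.9944

R = Σ_{i=2}^{3} C(3,i) p^i (1−p)^{3−i} with p = 0.956
C(3,2)·0.956^2·0.044^1 = 0.120640
C(3,3)·0.956^3·0.044^0 = 0.873723
Sum = 0.9944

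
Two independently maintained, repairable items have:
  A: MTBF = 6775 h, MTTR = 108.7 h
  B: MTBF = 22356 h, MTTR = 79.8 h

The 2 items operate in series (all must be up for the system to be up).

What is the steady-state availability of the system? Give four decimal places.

A(A) = MTBF/(MTBF+MTTR) = 6775/(6775+108.7) = 0.984209
A(B) = MTBF/(MTBF+MTTR) = 22356/(22356+79.8) = 0.996443
Series availability: 0.984209 × 0.996443 = 0.9807

0.9807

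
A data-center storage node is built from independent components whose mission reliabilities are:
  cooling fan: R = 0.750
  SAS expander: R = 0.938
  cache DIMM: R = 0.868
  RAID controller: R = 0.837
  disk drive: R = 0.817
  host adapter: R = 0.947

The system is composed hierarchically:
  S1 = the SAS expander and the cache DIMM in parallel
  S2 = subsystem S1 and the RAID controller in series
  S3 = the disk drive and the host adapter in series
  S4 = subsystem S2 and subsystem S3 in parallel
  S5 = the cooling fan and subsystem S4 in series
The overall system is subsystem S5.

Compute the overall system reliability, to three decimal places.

Parallel (SAS expander and cache DIMM): 1 − (1 − 0.93800)(1 − 0.86800) = 0.99182
Series ([0.99182] and RAID controller): 0.99182 × 0.83700 = 0.83015
Series (disk drive and host adapter): 0.81700 × 0.94700 = 0.77370
Parallel ([0.83015] and [0.77370]): 1 − (1 − 0.83015)(1 − 0.77370) = 0.96156
Series (cooling fan and [0.96156]): 0.75000 × 0.96156 = 0.721

0.721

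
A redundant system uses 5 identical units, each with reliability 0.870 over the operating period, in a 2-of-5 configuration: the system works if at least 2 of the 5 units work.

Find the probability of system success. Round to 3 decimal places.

0.999

R = Σ_{i=2}^{5} C(5,i) p^i (1−p)^{5−i} with p = 0.870
C(5,2)·0.870^2·0.130^3 = 0.01663
C(5,3)·0.870^3·0.130^2 = 0.11129
C(5,4)·0.870^4·0.130^1 = 0.37238
C(5,5)·0.870^5·0.130^0 = 0.49842
Sum = 0.999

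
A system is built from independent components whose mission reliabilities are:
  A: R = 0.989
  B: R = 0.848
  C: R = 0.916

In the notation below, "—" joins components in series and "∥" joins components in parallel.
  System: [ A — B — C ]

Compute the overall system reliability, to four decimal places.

Series (A, B, and C): 0.989000 × 0.848000 × 0.916000 = 0.7682

0.7682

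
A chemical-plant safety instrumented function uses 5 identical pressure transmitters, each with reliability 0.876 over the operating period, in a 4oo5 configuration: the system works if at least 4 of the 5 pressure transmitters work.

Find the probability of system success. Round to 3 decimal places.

0.881

R = Σ_{i=4}^{5} C(5,i) p^i (1−p)^{5−i} with p = 0.876
C(5,4)·0.876^4·0.124^1 = 0.36510
C(5,5)·0.876^5·0.124^0 = 0.51585
Sum = 0.881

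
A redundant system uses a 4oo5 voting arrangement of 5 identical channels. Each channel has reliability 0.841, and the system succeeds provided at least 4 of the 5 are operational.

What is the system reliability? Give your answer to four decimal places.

R = Σ_{i=4}^{5} C(5,i) p^i (1−p)^{5−i} with p = 0.841
C(5,4)·0.841^4·0.159^1 = 0.397696
C(5,5)·0.841^5·0.159^0 = 0.420707
Sum = 0.8184

0.8184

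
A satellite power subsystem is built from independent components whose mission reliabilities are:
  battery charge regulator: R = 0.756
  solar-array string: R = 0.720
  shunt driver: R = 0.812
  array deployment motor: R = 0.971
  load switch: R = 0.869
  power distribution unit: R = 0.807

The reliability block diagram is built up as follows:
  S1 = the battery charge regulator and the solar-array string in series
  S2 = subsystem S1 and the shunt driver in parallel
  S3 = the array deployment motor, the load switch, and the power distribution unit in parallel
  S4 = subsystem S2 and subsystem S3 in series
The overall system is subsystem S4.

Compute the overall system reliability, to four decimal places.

0.9137

Series (battery charge regulator and solar-array string): 0.756000 × 0.720000 = 0.544320
Parallel ([0.544320] and shunt driver): 1 − (1 − 0.544320)(1 − 0.812000) = 0.914332
Parallel (array deployment motor, load switch, and power distribution unit): 1 − (1 − 0.971000)(1 − 0.869000)(1 − 0.807000) = 0.999267
Series ([0.914332] and [0.999267]): 0.914332 × 0.999267 = 0.9137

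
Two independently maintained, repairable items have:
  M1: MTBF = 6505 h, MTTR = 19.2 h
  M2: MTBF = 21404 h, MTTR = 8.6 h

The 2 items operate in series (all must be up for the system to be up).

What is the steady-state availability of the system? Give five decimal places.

0.99666

A(M1) = MTBF/(MTBF+MTTR) = 6505/(6505+19.2) = 0.997057
A(M2) = MTBF/(MTBF+MTTR) = 21404/(21404+8.6) = 0.999598
Series availability: 0.997057 × 0.999598 = 0.99666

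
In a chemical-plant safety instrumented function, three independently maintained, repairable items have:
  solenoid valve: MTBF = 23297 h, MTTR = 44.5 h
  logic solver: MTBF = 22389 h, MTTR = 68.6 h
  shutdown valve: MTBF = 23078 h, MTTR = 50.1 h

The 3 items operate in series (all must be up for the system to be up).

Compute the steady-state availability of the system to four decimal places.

A(solenoid valve) = MTBF/(MTBF+MTTR) = 23297/(23297+44.5) = 0.998094
A(logic solver) = MTBF/(MTBF+MTTR) = 22389/(22389+68.6) = 0.996945
A(shutdown valve) = MTBF/(MTBF+MTTR) = 23078/(23078+50.1) = 0.997834
Series availability: 0.998094 × 0.996945 × 0.997834 = 0.9929

0.9929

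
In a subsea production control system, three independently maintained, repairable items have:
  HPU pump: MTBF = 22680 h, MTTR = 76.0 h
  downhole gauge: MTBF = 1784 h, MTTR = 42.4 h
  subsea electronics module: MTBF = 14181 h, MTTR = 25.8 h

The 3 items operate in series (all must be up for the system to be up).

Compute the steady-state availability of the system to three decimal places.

0.972

A(HPU pump) = MTBF/(MTBF+MTTR) = 22680/(22680+76.0) = 0.996660
A(downhole gauge) = MTBF/(MTBF+MTTR) = 1784/(1784+42.4) = 0.976785
A(subsea electronics module) = MTBF/(MTBF+MTTR) = 14181/(14181+25.8) = 0.998184
Series availability: 0.996660 × 0.976785 × 0.998184 = 0.972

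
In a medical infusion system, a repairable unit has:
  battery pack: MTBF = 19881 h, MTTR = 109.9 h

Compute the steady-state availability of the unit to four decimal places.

0.9945

A(battery pack) = MTBF/(MTBF+MTTR) = 19881/(19881+109.9) = 0.9945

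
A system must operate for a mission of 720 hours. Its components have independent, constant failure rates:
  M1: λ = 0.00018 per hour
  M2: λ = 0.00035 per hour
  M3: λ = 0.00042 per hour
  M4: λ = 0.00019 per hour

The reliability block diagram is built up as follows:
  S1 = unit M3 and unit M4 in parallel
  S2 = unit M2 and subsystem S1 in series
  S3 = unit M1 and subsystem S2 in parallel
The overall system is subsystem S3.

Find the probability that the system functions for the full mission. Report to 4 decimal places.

0.9698

R(M1) = exp(−0.00018 × 720) = 0.878447
R(M2) = exp(−0.00035 × 720) = 0.777245
R(M3) = exp(−0.00042 × 720) = 0.739042
R(M4) = exp(−0.00019 × 720) = 0.872145
Parallel (M3 and M4): 1 − (1 − 0.739042)(1 − 0.872145) = 0.966635
Series (M2 and [0.966635]): 0.777245 × 0.966635 = 0.751312
Parallel (M1 and [0.751312]): 1 − (1 − 0.878447)(1 − 0.751312) = 0.9698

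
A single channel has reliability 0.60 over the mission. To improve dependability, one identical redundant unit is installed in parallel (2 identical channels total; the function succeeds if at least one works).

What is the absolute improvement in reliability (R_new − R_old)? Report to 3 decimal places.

0.240

R_before = 0.60
R_after = 1 − (1 − 0.60)^2 = 0.840
ΔR = 0.840 − 0.60 = 0.240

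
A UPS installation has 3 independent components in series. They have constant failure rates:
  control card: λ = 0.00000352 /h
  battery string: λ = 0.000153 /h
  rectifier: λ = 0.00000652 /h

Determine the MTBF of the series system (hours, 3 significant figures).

6130

Series of exponential components: λ_sys = Σ λ_i
λ_sys = 0.00000352 + 0.000153 + 0.00000652 = 1.6304e-04 /h
MTBF = 1 / λ_sys = 6130 h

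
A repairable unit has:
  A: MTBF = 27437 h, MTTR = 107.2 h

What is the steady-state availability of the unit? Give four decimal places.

A(A) = MTBF/(MTBF+MTTR) = 27437/(27437+107.2) = 0.9961

0.9961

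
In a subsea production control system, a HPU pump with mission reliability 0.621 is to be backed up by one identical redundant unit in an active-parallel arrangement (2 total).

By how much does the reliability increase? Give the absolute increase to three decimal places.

0.235

R_before = 0.621
R_after = 1 − (1 − 0.621)^2 = 0.856
ΔR = 0.856 − 0.621 = 0.235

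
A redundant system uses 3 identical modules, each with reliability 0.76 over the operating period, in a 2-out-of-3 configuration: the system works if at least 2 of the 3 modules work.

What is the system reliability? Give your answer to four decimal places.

R = Σ_{i=2}^{3} C(3,i) p^i (1−p)^{3−i} with p = 0.76
C(3,2)·0.76^2·0.24^1 = 0.415872
C(3,3)·0.76^3·0.24^0 = 0.438976
Sum = 0.8548

0.8548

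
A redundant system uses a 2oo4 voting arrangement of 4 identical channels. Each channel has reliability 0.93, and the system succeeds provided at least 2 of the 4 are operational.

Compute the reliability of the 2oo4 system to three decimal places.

R = Σ_{i=2}^{4} C(4,i) p^i (1−p)^{4−i} with p = 0.93
C(4,2)·0.93^2·0.07^2 = 0.02543
C(4,3)·0.93^3·0.07^1 = 0.22522
C(4,4)·0.93^4·0.07^0 = 0.74805
Sum = 0.999

0.999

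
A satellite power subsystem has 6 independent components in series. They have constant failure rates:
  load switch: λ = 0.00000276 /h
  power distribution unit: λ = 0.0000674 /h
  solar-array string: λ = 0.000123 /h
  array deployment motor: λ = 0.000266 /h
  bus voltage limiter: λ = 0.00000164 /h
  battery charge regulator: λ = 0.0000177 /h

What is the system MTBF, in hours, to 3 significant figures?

Series of exponential components: λ_sys = Σ λ_i
λ_sys = 0.00000276 + 0.0000674 + 0.000123 + 0.000266 + 0.00000164 + 0.0000177 = 4.7850e-04 /h
MTBF = 1 / λ_sys = 2090 h

2090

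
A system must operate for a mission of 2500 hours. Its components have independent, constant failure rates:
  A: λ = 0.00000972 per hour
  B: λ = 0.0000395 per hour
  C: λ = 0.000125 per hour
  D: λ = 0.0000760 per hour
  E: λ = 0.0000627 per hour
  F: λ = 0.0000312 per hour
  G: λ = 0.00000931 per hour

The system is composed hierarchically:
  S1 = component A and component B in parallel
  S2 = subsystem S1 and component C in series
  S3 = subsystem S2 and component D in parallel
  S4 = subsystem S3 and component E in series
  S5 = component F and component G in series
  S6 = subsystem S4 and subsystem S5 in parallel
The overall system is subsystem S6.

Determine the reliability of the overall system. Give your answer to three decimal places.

R(A) = exp(−0.00000972 × 2500) = 0.97599
R(B) = exp(−0.0000395 × 2500) = 0.90597
R(C) = exp(−0.000125 × 2500) = 0.73162
R(D) = exp(−0.0000760 × 2500) = 0.82696
R(E) = exp(−0.0000627 × 2500) = 0.85492
R(F) = exp(−0.0000312 × 2500) = 0.92496
R(G) = exp(−0.00000931 × 2500) = 0.97699
Parallel (A and B): 1 − (1 − 0.97599)(1 − 0.90597) = 0.99774
Series ([0.99774] and C): 0.99774 × 0.73162 = 0.72997
Parallel ([0.72997] and D): 1 − (1 − 0.72997)(1 − 0.82696) = 0.95327
Series ([0.95327] and E): 0.95327 × 0.85492 = 0.81497
Series (F and G): 0.92496 × 0.97699 = 0.90368
Parallel ([0.81497] and [0.90368]): 1 − (1 − 0.81497)(1 − 0.90368) = 0.982

0.982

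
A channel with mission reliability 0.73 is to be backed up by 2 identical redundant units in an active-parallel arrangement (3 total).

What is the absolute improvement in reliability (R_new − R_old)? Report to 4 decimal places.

R_before = 0.73
R_after = 1 − (1 − 0.73)^3 = 0.9803
ΔR = 0.9803 − 0.73 = 0.2503

0.2503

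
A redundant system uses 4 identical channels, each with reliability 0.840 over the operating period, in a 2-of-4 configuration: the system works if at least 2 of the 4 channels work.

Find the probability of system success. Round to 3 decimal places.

R = Σ_{i=2}^{4} C(4,i) p^i (1−p)^{4−i} with p = 0.840
C(4,2)·0.840^2·0.160^2 = 0.10838
C(4,3)·0.840^3·0.160^1 = 0.37933
C(4,4)·0.840^4·0.160^0 = 0.49787
Sum = 0.986

0.986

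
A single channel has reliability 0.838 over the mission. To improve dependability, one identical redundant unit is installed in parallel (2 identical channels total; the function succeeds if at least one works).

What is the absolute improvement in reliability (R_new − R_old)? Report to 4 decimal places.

0.1358

R_before = 0.838
R_after = 1 − (1 − 0.838)^2 = 0.9738
ΔR = 0.9738 − 0.838 = 0.1358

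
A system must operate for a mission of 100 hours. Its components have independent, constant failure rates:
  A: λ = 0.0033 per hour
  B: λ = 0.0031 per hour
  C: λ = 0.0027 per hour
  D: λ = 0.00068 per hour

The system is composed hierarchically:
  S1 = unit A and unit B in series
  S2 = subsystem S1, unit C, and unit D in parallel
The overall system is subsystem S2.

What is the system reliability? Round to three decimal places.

0.993

R(A) = exp(−0.0033 × 100) = 0.71892
R(B) = exp(−0.0031 × 100) = 0.73345
R(C) = exp(−0.0027 × 100) = 0.76338
R(D) = exp(−0.00068 × 100) = 0.93426
Series (A and B): 0.71892 × 0.73345 = 0.52729
Parallel ([0.52729], C, and D): 1 − (1 − 0.52729)(1 − 0.76338)(1 − 0.93426) = 0.993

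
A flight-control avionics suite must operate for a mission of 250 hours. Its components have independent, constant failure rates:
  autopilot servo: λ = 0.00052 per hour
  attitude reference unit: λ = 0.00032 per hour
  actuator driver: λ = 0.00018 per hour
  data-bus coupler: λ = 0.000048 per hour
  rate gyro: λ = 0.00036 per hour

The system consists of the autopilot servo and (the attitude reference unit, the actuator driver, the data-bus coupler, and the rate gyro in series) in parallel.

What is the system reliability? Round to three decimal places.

R(autopilot servo) = exp(−0.00052 × 250) = 0.87810
R(attitude reference unit) = exp(−0.00032 × 250) = 0.92312
R(actuator driver) = exp(−0.00018 × 250) = 0.95600
R(data-bus coupler) = exp(−0.000048 × 250) = 0.98807
R(rate gyro) = exp(−0.00036 × 250) = 0.91393
Series (attitude reference unit, actuator driver, data-bus coupler, and rate gyro): 0.92312 × 0.95600 × 0.98807 × 0.91393 = 0.79692
Parallel (autopilot servo and [0.79692]): 1 − (1 − 0.87810)(1 − 0.79692) = 0.975

0.975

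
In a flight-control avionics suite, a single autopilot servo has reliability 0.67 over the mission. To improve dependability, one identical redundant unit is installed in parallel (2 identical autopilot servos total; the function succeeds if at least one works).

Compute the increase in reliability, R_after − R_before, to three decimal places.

0.221

R_before = 0.67
R_after = 1 − (1 − 0.67)^2 = 0.891
ΔR = 0.891 − 0.67 = 0.221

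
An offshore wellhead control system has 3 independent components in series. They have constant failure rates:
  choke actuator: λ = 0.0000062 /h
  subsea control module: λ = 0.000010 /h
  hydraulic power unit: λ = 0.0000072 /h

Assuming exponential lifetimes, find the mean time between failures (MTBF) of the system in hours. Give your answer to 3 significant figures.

Series of exponential components: λ_sys = Σ λ_i
λ_sys = 0.0000062 + 0.000010 + 0.0000072 = 2.3400e-05 /h
MTBF = 1 / λ_sys = 42700 h

42700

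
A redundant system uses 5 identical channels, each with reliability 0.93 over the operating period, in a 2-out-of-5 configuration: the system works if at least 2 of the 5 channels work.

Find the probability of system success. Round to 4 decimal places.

0.9999

R = Σ_{i=2}^{5} C(5,i) p^i (1−p)^{5−i} with p = 0.93
C(5,2)·0.93^2·0.07^3 = 0.002967
C(5,3)·0.93^3·0.07^2 = 0.039413
C(5,4)·0.93^4·0.07^1 = 0.261818
C(5,5)·0.93^5·0.07^0 = 0.695688
Sum = 0.9999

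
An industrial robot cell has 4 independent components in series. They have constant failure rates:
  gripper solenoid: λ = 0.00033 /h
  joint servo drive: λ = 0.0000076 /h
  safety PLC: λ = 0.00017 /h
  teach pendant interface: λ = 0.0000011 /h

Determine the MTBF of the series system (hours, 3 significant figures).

Series of exponential components: λ_sys = Σ λ_i
λ_sys = 0.00033 + 0.0000076 + 0.00017 + 0.0000011 = 5.0870e-04 /h
MTBF = 1 / λ_sys = 1970 h

1970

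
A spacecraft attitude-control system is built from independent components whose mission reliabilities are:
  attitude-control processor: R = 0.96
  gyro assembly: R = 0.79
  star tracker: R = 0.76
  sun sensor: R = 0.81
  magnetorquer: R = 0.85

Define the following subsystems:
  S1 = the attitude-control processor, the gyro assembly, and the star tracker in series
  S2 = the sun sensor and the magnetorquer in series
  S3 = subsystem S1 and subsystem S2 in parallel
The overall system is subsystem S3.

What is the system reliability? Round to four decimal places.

0.8680

Series (attitude-control processor, gyro assembly, and star tracker): 0.960000 × 0.790000 × 0.760000 = 0.576384
Series (sun sensor and magnetorquer): 0.810000 × 0.850000 = 0.688500
Parallel ([0.576384] and [0.688500]): 1 − (1 − 0.576384)(1 − 0.688500) = 0.8680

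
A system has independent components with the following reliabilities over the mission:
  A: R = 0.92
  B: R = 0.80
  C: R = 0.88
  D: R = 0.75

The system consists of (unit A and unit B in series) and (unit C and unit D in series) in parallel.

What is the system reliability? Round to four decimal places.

Series (A and B): 0.920000 × 0.800000 = 0.736000
Series (C and D): 0.880000 × 0.750000 = 0.660000
Parallel ([0.736000] and [0.660000]): 1 − (1 − 0.736000)(1 − 0.660000) = 0.9102

0.9102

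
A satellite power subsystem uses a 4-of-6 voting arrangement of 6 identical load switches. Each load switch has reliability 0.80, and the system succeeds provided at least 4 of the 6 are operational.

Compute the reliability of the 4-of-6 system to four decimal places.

0.9011

R = Σ_{i=4}^{6} C(6,i) p^i (1−p)^{6−i} with p = 0.80
C(6,4)·0.80^4·0.20^2 = 0.245760
C(6,5)·0.80^5·0.20^1 = 0.393216
C(6,6)·0.80^6·0.20^0 = 0.262144
Sum = 0.9011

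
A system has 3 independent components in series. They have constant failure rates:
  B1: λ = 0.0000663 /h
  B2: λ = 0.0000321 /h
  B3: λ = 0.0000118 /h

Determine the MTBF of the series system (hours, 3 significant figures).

9070

Series of exponential components: λ_sys = Σ λ_i
λ_sys = 0.0000663 + 0.0000321 + 0.0000118 = 1.1020e-04 /h
MTBF = 1 / λ_sys = 9070 h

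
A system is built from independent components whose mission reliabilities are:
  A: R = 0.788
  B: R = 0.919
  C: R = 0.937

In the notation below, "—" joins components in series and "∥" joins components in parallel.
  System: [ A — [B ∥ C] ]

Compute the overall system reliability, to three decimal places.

Parallel (B and C): 1 − (1 − 0.91900)(1 − 0.93700) = 0.99490
Series (A and [0.99490]): 0.78800 × 0.99490 = 0.784

0.784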